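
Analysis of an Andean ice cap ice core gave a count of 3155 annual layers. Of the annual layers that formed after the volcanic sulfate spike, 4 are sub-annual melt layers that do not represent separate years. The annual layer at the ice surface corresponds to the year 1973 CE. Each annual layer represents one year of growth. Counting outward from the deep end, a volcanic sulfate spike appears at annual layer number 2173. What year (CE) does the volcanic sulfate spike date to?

995 CE

3155 − 2173 = 982 annual layers lie beyond the volcanic sulfate spike toward the ice surface.
Excluding 4 false annual layers: 982 − 4 = 978.
Counting back 978 years from 1973 CE places the volcanic sulfate spike in 1973 − 978 = 995 CE.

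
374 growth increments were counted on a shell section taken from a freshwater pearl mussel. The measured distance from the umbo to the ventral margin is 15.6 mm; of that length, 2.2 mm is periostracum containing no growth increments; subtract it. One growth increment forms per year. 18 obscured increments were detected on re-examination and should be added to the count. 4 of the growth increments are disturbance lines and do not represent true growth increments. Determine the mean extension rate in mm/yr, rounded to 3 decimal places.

Adjusted count: 374 − 4 + 18 = 388 growth increments.
The growth record spans 15.6 − 2.2 = 13.4 mm.
Extension rate ≈ 13.4 / 388 = 0.035 mm/yr.

0.035 mm/yr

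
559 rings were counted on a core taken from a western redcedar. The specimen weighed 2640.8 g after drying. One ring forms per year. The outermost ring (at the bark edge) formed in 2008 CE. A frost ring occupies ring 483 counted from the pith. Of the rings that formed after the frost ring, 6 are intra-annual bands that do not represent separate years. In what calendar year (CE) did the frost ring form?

The frost ring sits at ring 483 from the pith, so 559 − 483 = 76 rings formed after it.
Excluding 6 false rings: 76 − 6 = 70.
Counting back 70 years from 2008 CE places the frost ring in 2008 − 70 = 1938 CE.

1938 CE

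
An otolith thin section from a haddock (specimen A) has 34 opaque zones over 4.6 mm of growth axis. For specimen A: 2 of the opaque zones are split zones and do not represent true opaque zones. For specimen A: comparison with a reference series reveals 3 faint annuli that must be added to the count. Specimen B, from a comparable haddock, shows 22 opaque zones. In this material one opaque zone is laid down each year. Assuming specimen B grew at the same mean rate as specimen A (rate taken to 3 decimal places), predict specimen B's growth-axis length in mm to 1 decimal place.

Specimen A: correcting the raw count gives 34 − 2 + 3 = 35 true opaque zones.
A: 4.6 mm over 35 years gives 4.6 / 35 ≈ 0.131 mm per year.
Length of B = 0.131 × 22 = 2.9 mm.

2.9 mm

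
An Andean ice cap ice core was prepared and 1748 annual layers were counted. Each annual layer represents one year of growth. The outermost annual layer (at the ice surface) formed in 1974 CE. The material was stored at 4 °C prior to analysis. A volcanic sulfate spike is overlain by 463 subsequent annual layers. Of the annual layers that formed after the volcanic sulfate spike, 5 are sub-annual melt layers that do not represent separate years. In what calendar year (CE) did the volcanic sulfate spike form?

There are 463 annual layers younger than the volcanic sulfate spike.
Removing the 5 false annual layers leaves 463 − 5 = 458 true annual layers beyond the volcanic sulfate spike.
The annual layer at the ice surface is 1974 CE, so the volcanic sulfate spike dates to 1974 − 458 = 1516 CE.

1516 CE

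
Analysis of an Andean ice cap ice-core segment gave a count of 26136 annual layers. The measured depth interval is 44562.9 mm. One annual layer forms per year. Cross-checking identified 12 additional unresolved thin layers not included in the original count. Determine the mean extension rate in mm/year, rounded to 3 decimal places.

1.704 mm/year

Correcting the raw count gives 26136 + 12 = 26148 true annual layers.
Mean rate = 44562.9 mm / 26148 years ≈ 1.704 mm/year.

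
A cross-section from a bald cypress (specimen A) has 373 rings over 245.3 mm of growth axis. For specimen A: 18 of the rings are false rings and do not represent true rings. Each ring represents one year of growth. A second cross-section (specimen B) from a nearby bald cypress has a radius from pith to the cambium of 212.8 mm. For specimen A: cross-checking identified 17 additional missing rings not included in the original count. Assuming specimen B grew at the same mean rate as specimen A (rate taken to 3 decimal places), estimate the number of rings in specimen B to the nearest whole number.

Specimen A: after corrections the count is 373 − 18 + 17 = 372 rings.
A: Extension rate ≈ 245.3 / 372 = 0.659 mm/yr.
Specimen B: 212.8 mm / 0.659 mm per year = 322.91 years ≈ 323 rings.

323 rings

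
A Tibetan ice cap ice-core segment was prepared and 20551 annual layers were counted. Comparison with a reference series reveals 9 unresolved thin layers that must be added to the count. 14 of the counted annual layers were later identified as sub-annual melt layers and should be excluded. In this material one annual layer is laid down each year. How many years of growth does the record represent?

20546 years

Adjusted count: 20551 − 14 + 9 = 20546 annual layers.
With a one-to-one annual layer periodicity this is 20546 years.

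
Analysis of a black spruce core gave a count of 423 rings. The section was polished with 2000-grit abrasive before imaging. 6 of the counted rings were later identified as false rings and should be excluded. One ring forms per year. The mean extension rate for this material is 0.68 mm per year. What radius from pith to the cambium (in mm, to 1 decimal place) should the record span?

Adjusted count: 423 − 6 = 417 rings.
Length ≈ 0.68 × 417 = 283.6 mm.

283.6 mm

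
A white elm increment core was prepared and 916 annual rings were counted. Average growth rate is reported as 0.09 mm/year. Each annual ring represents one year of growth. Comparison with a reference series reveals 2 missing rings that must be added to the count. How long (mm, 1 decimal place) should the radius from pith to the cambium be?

Correcting the raw count gives 916 + 2 = 918 true annual rings.
Predicted length = 0.09 mm/year × 918 years = 82.6 mm.

82.6 mm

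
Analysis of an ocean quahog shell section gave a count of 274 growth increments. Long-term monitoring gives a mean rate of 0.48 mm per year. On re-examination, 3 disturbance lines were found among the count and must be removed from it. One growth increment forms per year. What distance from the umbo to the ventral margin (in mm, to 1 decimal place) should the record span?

Correcting the raw count gives 274 − 3 = 271 true growth increments.
271 years at 0.48 mm/year gives 0.48 × 271 = 130.1 mm.

130.1 mm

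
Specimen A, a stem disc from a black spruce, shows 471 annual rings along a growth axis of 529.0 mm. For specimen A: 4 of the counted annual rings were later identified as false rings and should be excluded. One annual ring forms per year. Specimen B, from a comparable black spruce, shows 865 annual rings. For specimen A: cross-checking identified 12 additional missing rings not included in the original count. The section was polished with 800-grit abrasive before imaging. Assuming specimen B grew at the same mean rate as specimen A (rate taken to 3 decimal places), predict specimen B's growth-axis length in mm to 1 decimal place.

955.0 mm

Specimen A: true annual ring count = 471 − 4 + 12 = 479.
A: 529.0 mm over 479 years gives 529.0 / 479 ≈ 1.104 mm/year.
Length of B = 1.104 × 865 = 955.0 mm.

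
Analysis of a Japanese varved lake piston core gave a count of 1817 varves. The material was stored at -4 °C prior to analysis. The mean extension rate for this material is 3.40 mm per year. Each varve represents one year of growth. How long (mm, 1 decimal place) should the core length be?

6177.8 mm

1817 years of growth are recorded.
Predicted length = 3.40 mm/year × 1817 years = 6177.8 mm.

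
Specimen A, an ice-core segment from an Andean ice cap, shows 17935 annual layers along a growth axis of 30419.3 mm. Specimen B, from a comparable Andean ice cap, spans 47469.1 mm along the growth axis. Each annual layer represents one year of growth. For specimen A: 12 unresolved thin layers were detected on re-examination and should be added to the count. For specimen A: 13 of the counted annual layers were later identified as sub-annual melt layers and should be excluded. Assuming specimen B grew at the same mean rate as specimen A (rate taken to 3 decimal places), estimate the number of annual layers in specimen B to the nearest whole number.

Specimen A: adjusted count: 17935 − 13 + 12 = 17934 annual layers.
A: Extension rate ≈ 30419.3 / 17934 = 1.696 mm/yr.
Specimen B: 47469.1 mm / 1.696 mm per year = 27988.86 years ≈ 27989 annual layers.

27989 annual layers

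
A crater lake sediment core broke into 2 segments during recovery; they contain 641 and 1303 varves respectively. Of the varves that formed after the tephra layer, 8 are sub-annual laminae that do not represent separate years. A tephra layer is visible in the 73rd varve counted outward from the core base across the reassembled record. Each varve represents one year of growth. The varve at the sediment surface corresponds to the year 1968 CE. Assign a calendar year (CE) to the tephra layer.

105 CE

Total varves = 641 + 1303 = 1944.
Between varve 73 and the sediment surface there are 1944 − 73 = 1871 varves.
Removing the 8 false varves leaves 1871 − 8 = 1863 true varves beyond the tephra layer.
1968 − 1863 = 105 CE.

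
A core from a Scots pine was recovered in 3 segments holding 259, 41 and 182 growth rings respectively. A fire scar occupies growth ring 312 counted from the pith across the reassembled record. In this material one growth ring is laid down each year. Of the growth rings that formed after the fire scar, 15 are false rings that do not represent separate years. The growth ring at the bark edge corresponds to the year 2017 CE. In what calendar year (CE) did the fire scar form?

1862 CE

Total growth rings = 259 + 41 + 182 = 482.
The fire scar sits at growth ring 312 from the pith, so 482 − 312 = 170 growth rings formed after it.
Excluding 15 false growth rings: 170 − 15 = 155.
Counting back 155 years from 2017 CE places the fire scar in 2017 − 155 = 1862 CE.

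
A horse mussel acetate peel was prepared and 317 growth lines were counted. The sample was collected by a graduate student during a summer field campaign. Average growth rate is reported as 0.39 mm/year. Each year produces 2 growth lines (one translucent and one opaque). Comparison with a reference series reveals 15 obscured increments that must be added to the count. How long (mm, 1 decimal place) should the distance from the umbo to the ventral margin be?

64.7 mm

Correcting the raw count gives 317 + 15 = 332 true growth lines.
Dividing by 2 growth lines per year: 332 / 2 = 166 years.
Predicted length = 0.39 mm/year × 166 years = 64.7 mm.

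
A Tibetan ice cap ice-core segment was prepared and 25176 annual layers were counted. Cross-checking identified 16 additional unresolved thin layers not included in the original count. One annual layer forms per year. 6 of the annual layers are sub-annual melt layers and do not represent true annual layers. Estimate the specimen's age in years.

After corrections the count is 25176 − 6 + 16 = 25186 annual layers.
With a one-to-one annual layer periodicity this is 25186 years.

25186 yr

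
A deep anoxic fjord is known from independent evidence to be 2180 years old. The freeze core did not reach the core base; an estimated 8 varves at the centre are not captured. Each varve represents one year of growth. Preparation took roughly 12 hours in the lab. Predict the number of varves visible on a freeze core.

2172 varves

At one varve per year, 2180 years correspond to 2180 varves.
2180 − 8 missed = 2172 varves expected in the prepared section.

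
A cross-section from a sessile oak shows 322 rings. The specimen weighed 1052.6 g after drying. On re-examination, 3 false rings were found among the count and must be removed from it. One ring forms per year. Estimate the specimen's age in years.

319 yr

After corrections the count is 322 − 3 = 319 rings.
At one ring per year, that is 319 years.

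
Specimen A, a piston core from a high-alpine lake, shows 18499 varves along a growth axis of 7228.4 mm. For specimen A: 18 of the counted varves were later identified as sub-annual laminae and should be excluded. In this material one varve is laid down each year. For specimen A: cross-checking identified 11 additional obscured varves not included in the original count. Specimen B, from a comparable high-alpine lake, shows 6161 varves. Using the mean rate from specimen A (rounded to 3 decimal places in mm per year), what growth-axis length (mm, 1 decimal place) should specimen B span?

Specimen A: after corrections the count is 18499 − 18 + 11 = 18492 varves.
A: 7228.4 mm over 18492 years gives 7228.4 / 18492 ≈ 0.391 mm per year.
For B, 0.391 mm/year × 6161 years = 2409.0 mm.

2409.0 mm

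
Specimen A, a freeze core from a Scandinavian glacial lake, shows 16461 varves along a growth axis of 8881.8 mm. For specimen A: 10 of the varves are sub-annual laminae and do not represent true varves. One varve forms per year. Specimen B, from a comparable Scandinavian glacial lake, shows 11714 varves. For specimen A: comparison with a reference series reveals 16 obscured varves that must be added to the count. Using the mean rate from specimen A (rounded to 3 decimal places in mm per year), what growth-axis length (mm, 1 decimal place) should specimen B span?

Specimen A: after corrections the count is 16461 − 10 + 16 = 16467 varves.
A: 8881.8 mm over 16467 years gives 8881.8 / 16467 ≈ 0.539 mm per year.
Length of B = 0.539 × 11714 = 6313.8 mm.

6313.8 mm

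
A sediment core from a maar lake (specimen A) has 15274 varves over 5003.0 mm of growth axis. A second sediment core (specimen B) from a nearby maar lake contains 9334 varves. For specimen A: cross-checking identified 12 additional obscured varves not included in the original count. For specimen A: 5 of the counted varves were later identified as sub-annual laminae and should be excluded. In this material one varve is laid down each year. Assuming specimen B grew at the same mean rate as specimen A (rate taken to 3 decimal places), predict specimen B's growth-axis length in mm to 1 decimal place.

Specimen A: correcting the raw count gives 15274 − 5 + 12 = 15281 true varves.
A: Extension rate ≈ 5003.0 / 15281 = 0.327 mm per year.
For B, 0.327 mm/year × 9334 years = 3052.2 mm.

3052.2 mm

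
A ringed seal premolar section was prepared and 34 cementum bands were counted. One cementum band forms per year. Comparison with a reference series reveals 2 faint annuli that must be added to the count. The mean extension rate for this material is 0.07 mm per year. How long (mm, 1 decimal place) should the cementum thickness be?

2.5 mm

Correcting the raw count gives 34 + 2 = 36 true cementum bands.
Length ≈ 0.07 × 36 = 2.5 mm.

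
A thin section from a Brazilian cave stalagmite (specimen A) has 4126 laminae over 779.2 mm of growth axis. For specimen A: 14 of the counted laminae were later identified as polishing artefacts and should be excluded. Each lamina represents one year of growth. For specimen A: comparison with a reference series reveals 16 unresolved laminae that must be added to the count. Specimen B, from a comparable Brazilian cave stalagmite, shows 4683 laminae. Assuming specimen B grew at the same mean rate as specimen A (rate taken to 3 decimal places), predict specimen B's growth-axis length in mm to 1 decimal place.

Specimen A: after corrections the count is 4126 − 14 + 16 = 4128 laminae.
A: Extension rate ≈ 779.2 / 4128 = 0.189 mm per year.
B's length ≈ 0.189 × 4683 = 885.1 mm.

885.1 mm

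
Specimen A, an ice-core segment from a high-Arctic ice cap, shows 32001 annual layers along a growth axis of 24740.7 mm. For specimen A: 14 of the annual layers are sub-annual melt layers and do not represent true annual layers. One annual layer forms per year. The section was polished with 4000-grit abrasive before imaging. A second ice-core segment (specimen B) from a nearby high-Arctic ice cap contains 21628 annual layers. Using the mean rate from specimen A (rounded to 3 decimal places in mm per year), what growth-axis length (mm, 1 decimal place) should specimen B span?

Specimen A: correcting the raw count gives 32001 − 14 = 31987 true annual layers.
A: Mean rate = 24740.7 mm / 31987 years ≈ 0.773 mm/yr.
For B, 0.773 mm/year × 21628 years = 16718.4 mm.

16718.4 mm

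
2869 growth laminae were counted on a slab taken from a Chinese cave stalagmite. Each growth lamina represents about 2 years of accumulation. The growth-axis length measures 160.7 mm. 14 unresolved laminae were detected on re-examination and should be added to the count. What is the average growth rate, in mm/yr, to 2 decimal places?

Adjusted count: 2869 + 14 = 2883 growth laminae.
2883 growth laminae at 2 years each span 2883 × 2 = 5766 years.
Extension rate ≈ 160.7 / 5766 = 0.03 mm/yr.

0.03 mm/yr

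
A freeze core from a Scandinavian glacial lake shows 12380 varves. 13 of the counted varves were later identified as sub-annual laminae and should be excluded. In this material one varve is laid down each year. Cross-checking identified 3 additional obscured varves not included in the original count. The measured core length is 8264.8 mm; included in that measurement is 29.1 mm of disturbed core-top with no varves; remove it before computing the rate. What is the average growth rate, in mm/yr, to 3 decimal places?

0.666 mm/yr

After corrections the count is 12380 − 13 + 3 = 12370 varves.
Net length = 8264.8 − 29.1 = 8235.7 mm.
Extension rate ≈ 8235.7 / 12370 = 0.666 mm/yr.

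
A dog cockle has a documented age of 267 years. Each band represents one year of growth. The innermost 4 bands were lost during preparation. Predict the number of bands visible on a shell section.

One band per year gives 267 bands over 267 years.
Subtracting the 4 bands not captured gives 267 − 4 = 263 bands in the record.

263 bands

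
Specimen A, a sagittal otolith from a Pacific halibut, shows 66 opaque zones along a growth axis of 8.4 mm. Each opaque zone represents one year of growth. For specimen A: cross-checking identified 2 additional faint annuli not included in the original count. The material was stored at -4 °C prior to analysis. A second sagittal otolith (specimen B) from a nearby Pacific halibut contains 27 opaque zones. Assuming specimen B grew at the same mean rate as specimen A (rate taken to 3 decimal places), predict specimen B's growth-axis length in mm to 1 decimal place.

Specimen A: correcting the raw count gives 66 + 2 = 68 true opaque zones.
A: Extension rate ≈ 8.4 / 68 = 0.124 mm/yr.
B's length ≈ 0.124 × 27 = 3.3 mm.

3.3 mm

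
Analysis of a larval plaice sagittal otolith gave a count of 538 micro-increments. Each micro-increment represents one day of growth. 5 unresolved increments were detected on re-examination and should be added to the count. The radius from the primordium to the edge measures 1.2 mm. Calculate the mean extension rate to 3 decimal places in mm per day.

0.002 mm per day

Adjusted count: 538 + 5 = 543 micro-increments.
Extension rate ≈ 1.2 / 543 = 0.002 mm per day.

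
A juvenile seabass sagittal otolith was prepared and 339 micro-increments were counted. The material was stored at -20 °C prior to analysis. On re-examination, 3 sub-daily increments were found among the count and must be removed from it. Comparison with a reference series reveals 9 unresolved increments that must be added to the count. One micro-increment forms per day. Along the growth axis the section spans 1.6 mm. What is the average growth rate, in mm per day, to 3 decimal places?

Adjusted count: 339 − 3 + 9 = 345 micro-increments.
1.6 mm over 345 days gives 1.6 / 345 ≈ 0.005 mm per day.

0.005 mm per day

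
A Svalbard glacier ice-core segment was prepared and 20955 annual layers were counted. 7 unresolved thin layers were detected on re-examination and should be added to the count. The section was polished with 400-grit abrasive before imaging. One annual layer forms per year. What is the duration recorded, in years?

20962 yr

Correcting the raw count gives 20955 + 7 = 20962 true annual layers.
One annual layer per year makes the duration 20962 years.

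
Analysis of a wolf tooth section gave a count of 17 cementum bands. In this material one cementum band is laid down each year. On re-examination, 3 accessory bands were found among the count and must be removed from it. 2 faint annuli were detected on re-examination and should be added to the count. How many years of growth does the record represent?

Correcting the raw count gives 17 − 3 + 2 = 16 true cementum bands.
With a one-to-one cementum band periodicity this is 16 years.

16 years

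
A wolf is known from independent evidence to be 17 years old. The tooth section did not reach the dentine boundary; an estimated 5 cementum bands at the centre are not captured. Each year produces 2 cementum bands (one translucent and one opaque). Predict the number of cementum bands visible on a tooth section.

29 cementum bands

Expected cementum bands: 17 × 2 = 34.
34 − 5 missed = 29 cementum bands expected in the prepared section.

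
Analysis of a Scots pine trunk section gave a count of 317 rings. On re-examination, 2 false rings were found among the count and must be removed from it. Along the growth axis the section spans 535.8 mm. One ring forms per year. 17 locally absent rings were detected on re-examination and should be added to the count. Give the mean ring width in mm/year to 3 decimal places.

True ring count = 317 − 2 + 17 = 332.
Extension rate ≈ 535.8 / 332 = 1.614 mm/year.

1.614 mm/year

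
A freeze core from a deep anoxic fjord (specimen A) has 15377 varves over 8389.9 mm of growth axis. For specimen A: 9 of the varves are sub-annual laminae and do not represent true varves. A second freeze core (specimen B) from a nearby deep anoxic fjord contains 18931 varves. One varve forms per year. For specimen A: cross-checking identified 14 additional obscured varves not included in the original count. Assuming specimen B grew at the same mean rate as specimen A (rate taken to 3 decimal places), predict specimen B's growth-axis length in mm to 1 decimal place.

10317.4 mm

Specimen A: after corrections the count is 15377 − 9 + 14 = 15382 varves.
A: Mean rate = 8389.9 mm / 15382 years ≈ 0.545 mm/year.
B's length ≈ 0.545 × 18931 = 10317.4 mm.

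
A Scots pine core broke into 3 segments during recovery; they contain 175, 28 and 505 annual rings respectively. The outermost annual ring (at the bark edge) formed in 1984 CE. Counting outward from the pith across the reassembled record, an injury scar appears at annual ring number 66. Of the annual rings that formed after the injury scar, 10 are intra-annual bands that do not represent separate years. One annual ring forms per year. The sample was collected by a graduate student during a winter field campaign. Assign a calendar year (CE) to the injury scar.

Total annual rings = 175 + 28 + 505 = 708.
708 − 66 = 642 annual rings lie beyond the injury scar toward the bark edge.
Excluding 10 false annual rings: 642 − 10 = 632.
Counting back 632 years from 1984 CE places the injury scar in 1984 − 632 = 1352 CE.

1352 CE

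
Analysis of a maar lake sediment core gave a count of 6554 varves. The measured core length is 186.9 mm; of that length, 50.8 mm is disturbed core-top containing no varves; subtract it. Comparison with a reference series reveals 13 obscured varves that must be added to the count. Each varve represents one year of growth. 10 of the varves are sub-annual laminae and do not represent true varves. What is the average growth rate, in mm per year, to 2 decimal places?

Correcting the raw count gives 6554 − 10 + 13 = 6557 true varves.
The growth record spans 186.9 − 50.8 = 136.1 mm.
136.1 mm over 6557 years gives 136.1 / 6557 ≈ 0.02 mm per year.

0.02 mm per year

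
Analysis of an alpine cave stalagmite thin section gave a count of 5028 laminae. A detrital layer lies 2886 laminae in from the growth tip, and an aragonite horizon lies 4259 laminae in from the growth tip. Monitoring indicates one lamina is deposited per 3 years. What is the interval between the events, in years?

The two markers are separated by 4259 − 2886 = 1373 laminae.
Multiplying by 3 years per lamina: 1373 × 3 = 4119 years.

4119 yr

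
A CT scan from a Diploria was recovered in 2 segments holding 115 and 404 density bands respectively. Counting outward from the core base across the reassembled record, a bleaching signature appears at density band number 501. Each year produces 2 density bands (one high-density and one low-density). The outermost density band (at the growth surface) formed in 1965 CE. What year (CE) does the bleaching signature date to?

1956 CE

Total density bands = 115 + 404 = 519.
519 − 501 = 18 density bands lie beyond the bleaching signature toward the growth surface.
With 2 density bands per year, 18 / 2 = 9 years.
The density band at the growth surface is 1965 CE, so the bleaching signature dates to 1965 − 9 = 1956 CE.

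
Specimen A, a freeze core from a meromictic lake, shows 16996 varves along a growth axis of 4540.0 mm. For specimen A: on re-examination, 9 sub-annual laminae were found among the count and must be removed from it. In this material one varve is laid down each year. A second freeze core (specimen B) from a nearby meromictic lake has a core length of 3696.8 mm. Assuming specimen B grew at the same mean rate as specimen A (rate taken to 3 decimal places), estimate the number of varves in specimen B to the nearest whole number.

13846 varves

Specimen A: adjusted count: 16996 − 9 = 16987 varves.
A: Extension rate ≈ 4540.0 / 16987 = 0.267 mm/year.
For B, 3696.8 / 0.267 = 13845.69 years ≈ 13846 varves.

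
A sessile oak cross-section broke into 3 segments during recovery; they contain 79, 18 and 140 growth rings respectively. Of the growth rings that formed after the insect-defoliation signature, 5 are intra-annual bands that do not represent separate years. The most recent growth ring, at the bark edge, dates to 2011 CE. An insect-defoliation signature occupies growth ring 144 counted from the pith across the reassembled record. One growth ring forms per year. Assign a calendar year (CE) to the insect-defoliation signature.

1923 CE

Total growth rings = 79 + 18 + 140 = 237.
237 − 144 = 93 growth rings lie beyond the insect-defoliation signature toward the bark edge.
93 − 5 false = 88 true growth rings after the insect-defoliation signature.
Counting back 88 years from 2011 CE places the insect-defoliation signature in 2011 − 88 = 1923 CE.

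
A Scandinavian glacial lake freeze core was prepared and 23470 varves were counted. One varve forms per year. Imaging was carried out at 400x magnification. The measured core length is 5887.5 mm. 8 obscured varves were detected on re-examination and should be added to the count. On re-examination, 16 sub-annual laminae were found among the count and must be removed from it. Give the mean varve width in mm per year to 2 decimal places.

Correcting the raw count gives 23470 − 16 + 8 = 23462 true varves.
5887.5 mm over 23462 years gives 5887.5 / 23462 ≈ 0.25 mm per year.

0.25 mm per year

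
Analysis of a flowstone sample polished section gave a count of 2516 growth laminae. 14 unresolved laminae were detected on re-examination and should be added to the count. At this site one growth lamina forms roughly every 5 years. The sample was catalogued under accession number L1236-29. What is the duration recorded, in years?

12650 years

Correcting the raw count gives 2516 + 14 = 2530 true growth laminae.
At 5 years per growth lamina, 2530 × 5 = 12650 years.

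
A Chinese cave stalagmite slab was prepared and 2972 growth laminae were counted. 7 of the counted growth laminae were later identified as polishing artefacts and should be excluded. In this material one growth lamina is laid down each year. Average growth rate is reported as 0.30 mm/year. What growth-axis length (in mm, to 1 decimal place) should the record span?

True growth lamina count = 2972 − 7 = 2965.
2965 years at 0.30 mm/year gives 0.30 × 2965 = 889.5 mm.

889.5 mm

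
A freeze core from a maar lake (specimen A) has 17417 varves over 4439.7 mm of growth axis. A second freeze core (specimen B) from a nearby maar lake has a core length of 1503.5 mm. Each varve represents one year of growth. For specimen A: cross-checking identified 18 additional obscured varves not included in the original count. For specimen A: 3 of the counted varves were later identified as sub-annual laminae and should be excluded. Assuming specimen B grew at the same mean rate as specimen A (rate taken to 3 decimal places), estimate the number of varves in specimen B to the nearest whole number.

5896 varves

Specimen A: correcting the raw count gives 17417 − 3 + 18 = 17432 true varves.
A: Mean rate = 4439.7 mm / 17432 years ≈ 0.255 mm/yr.
For B, 1503.5 / 0.255 = 5896.08 years ≈ 5896 varves.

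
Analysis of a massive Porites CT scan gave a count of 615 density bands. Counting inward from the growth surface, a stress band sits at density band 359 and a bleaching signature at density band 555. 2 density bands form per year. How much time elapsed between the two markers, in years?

The two markers are separated by 555 − 359 = 196 density bands.
With 2 density bands per year, 196 / 2 = 98 years.

98 years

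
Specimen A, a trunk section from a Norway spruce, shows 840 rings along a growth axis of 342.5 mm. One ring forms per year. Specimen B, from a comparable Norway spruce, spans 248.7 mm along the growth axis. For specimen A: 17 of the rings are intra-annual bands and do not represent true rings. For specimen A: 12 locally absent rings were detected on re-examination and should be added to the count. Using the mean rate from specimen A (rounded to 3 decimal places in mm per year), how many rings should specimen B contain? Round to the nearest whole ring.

Specimen A: true ring count = 840 − 17 + 12 = 835.
A: 342.5 mm over 835 years gives 342.5 / 835 ≈ 0.410 mm per year.
Specimen B: 248.7 mm / 0.410 mm per year = 606.59 years ≈ 607 rings.

607 rings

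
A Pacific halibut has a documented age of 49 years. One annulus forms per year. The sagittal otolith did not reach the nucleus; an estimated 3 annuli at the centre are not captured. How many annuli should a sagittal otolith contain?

Expected annuli over 49 years: 49.
49 − 3 missed = 46 annuli expected in the prepared section.

46 annuli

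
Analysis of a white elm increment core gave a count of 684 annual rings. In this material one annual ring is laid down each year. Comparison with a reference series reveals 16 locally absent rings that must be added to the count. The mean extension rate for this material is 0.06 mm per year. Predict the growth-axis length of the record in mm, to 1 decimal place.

42.0 mm

Correcting the raw count gives 684 + 16 = 700 true annual rings.
700 years at 0.06 mm/year gives 0.06 × 700 = 42.0 mm.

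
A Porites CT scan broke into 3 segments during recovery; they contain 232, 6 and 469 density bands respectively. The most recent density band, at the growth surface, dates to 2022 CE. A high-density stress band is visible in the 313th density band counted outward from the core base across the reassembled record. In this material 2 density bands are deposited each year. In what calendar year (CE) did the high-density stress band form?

1825 CE

Total density bands = 232 + 6 + 469 = 707.
Between density band 313 and the growth surface there are 707 − 313 = 394 density bands.
With 2 density bands per year, 394 / 2 = 197 years.
The density band at the growth surface is 2022 CE, so the high-density stress band dates to 2022 − 197 = 1825 CE.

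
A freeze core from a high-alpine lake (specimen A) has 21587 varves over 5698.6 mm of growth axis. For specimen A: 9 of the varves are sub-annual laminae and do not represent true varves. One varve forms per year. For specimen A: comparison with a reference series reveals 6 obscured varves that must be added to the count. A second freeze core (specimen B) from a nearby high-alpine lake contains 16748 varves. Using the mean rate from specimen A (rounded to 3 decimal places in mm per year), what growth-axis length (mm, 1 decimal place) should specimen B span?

Specimen A: true varve count = 21587 − 9 + 6 = 21584.
A: 5698.6 mm over 21584 years gives 5698.6 / 21584 ≈ 0.264 mm/year.
Length of B = 0.264 × 16748 = 4421.5 mm.

4421.5 mm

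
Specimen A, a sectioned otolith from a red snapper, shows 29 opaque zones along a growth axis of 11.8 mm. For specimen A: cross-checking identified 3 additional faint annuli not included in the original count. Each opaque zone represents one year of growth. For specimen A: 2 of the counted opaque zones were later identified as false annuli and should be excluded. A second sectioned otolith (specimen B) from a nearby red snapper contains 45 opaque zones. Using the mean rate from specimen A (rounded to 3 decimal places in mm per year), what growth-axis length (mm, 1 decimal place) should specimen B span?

17.7 mm

Specimen A: correcting the raw count gives 29 − 2 + 3 = 30 true opaque zones.
A: Mean rate = 11.8 mm / 30 years ≈ 0.393 mm/year.
Length of B = 0.393 × 45 = 17.7 mm.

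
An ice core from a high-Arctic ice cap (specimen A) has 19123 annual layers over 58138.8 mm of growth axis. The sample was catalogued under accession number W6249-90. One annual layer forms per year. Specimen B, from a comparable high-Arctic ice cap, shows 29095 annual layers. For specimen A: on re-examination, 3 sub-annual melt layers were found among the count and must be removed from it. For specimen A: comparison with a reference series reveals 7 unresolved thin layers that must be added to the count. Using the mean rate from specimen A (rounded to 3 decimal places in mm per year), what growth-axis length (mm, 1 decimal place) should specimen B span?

Specimen A: adjusted count: 19123 − 3 + 7 = 19127 annual layers.
A: Mean rate = 58138.8 mm / 19127 years ≈ 3.040 mm/year.
For B, 3.040 mm/year × 29095 years = 88448.8 mm.

88448.8 mm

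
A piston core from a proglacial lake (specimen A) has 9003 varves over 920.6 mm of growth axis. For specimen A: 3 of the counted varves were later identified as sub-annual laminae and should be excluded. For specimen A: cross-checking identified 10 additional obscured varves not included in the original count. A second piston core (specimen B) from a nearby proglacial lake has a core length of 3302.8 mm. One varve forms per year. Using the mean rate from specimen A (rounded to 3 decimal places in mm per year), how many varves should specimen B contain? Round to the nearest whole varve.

32380 varves

Specimen A: correcting the raw count gives 9003 − 3 + 10 = 9010 true varves.
A: Extension rate ≈ 920.6 / 9010 = 0.102 mm/year.
For B, 3302.8 / 0.102 = 32380.39 years ≈ 32380 varves.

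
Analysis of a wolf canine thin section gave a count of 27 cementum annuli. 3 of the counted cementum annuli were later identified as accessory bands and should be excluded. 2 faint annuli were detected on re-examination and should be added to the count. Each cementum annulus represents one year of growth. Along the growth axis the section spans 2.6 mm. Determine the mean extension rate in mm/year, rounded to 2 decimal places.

Adjusted count: 27 − 3 + 2 = 26 cementum annuli.
Extension rate ≈ 2.6 / 26 = 0.10 mm/year.

0.10 mm/year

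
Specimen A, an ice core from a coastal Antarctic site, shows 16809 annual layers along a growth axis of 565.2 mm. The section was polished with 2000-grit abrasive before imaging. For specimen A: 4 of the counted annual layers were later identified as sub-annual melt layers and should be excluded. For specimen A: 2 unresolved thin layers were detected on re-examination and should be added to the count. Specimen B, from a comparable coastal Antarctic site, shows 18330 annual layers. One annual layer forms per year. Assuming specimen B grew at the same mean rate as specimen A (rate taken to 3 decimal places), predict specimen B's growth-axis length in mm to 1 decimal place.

Specimen A: true annual layer count = 16809 − 4 + 2 = 16807.
A: 565.2 mm over 16807 years gives 565.2 / 16807 ≈ 0.034 mm/yr.
For B, 0.034 mm/year × 18330 years = 623.2 mm.

623.2 mm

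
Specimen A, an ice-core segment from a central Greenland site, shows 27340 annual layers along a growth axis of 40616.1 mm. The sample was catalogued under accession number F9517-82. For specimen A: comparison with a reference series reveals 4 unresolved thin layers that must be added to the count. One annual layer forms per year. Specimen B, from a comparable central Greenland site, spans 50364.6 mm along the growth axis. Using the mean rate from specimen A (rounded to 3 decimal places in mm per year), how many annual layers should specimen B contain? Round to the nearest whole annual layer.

33916 annual layers

Specimen A: adjusted count: 27340 + 4 = 27344 annual layers.
A: Mean rate = 40616.1 mm / 27344 years ≈ 1.485 mm per year.
Specimen B: 50364.6 mm / 1.485 mm per year = 33915.56 years ≈ 33916 annual layers.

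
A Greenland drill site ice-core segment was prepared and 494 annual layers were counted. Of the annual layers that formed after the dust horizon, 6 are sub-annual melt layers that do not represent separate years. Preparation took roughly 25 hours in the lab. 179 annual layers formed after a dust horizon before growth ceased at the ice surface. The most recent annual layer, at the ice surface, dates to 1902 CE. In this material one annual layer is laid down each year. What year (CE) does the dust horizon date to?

1729 CE

179 annual layers formed after the dust horizon.
179 − 6 false = 173 true annual layers after the dust horizon.
Counting back 173 years from 1902 CE places the dust horizon in 1902 − 173 = 1729 CE.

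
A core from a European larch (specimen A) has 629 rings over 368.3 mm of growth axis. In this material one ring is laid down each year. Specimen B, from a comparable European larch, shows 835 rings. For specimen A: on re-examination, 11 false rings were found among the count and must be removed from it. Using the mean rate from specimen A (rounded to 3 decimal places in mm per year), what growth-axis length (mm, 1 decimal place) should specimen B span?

Specimen A: true ring count = 629 − 11 = 618.
A: Extension rate ≈ 368.3 / 618 = 0.596 mm per year.
B's length ≈ 0.596 × 835 = 497.7 mm.

497.7 mm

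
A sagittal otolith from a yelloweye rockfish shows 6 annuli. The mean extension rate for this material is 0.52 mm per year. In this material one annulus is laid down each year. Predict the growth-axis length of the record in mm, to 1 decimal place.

The record spans 6 years at 0.52 mm per year.
Predicted length = 0.52 mm/year × 6 years = 3.1 mm.

3.1 mm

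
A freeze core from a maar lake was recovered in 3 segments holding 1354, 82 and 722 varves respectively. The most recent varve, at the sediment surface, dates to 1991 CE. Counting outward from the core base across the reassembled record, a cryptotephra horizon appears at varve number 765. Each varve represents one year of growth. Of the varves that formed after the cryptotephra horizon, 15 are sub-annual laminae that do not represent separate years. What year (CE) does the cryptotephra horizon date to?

613 CE

Total varves = 1354 + 82 + 722 = 2158.
The cryptotephra horizon sits at varve 765 from the core base, so 2158 − 765 = 1393 varves formed after it.
1393 − 15 false = 1378 true varves after the cryptotephra horizon.
Counting back 1378 years from 1991 CE places the cryptotephra horizon in 1991 − 1378 = 613 CE.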